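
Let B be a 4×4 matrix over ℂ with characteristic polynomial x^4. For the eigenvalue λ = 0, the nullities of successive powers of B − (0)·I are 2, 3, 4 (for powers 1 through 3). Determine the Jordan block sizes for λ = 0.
Block sizes for λ = 0: [3, 1]

From the dimensions of kernels of powers, the number of Jordan blocks of size at least j is d_j − d_{j−1} where d_j = dim ker(N^j) (with d_0 = 0). Computing the differences gives [2, 1, 1].
The number of blocks of size exactly k is (#blocks of size ≥ k) − (#blocks of size ≥ k + 1), so the partition is: 1 block(s) of size 1, 1 block(s) of size 3.
In nonincreasing order the block sizes are [3, 1].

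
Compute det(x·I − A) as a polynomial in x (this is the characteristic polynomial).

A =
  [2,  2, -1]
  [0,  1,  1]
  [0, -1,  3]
x^3 - 6*x^2 + 12*x - 8

Expanding det(x·I − A) (e.g. by cofactor expansion or by noting that A is similar to its Jordan form J, which has the same characteristic polynomial as A) gives
  χ_A(x) = x^3 - 6*x^2 + 12*x - 8
which factors as (x - 2)^3. The eigenvalues (with algebraic multiplicities) are λ = 2 with multiplicity 3.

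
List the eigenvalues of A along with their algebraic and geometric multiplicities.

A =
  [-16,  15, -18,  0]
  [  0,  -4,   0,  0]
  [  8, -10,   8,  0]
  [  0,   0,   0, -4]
λ = -4: alg = 4, geom = 3

Step 1 — factor the characteristic polynomial to read off the algebraic multiplicities:
  χ_A(x) = (x + 4)^4

Step 2 — compute geometric multiplicities via the rank-nullity identity g(λ) = n − rank(A − λI):
  rank(A − (-4)·I) = 1, so dim ker(A − (-4)·I) = n − 1 = 3

Summary:
  λ = -4: algebraic multiplicity = 4, geometric multiplicity = 3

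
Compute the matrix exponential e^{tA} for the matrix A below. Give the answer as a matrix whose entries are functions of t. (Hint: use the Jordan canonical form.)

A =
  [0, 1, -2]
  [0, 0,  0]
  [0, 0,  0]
e^{tA} =
  [1, t, -2*t]
  [0, 1, 0]
  [0, 0, 1]

Strategy: write A = P · J · P⁻¹ where J is a Jordan canonical form, so e^{tA} = P · e^{tJ} · P⁻¹, and e^{tJ} can be computed block-by-block.

A has Jordan form
J =
  [0, 1, 0]
  [0, 0, 0]
  [0, 0, 0]
(up to reordering of blocks).

Per-block formulas:
  For a 1×1 block at λ = 0: exp(t · [0]) = [e^(0t)].
  For a 2×2 Jordan block J_2(0): exp(t · J_2(0)) = e^(0t)·(I + t·N), where N is the 2×2 nilpotent shift.

After assembling e^{tJ} and conjugating by P, we get:

e^{tA} =
  [1, t, -2*t]
  [0, 1, 0]
  [0, 0, 1]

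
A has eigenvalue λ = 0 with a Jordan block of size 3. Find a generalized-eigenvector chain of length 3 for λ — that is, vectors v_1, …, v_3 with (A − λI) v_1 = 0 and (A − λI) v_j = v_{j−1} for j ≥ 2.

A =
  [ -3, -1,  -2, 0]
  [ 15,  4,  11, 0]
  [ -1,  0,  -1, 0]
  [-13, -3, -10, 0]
A Jordan chain for λ = 0 of length 3:
v_1 = (-4, 4, 4, 4)ᵀ
v_2 = (-3, 15, -1, -13)ᵀ
v_3 = (1, 0, 0, 0)ᵀ

Let N = A − (0)·I. We want v_3 with N^3 v_3 = 0 but N^2 v_3 ≠ 0; then v_{j-1} := N · v_j for j = 3, …, 2.

Pick v_3 = (1, 0, 0, 0)ᵀ.
Then v_2 = N · v_3 = (-3, 15, -1, -13)ᵀ.
Then v_1 = N · v_2 = (-4, 4, 4, 4)ᵀ.

Sanity check: (A − (0)·I) v_1 = (0, 0, 0, 0)ᵀ = 0. ✓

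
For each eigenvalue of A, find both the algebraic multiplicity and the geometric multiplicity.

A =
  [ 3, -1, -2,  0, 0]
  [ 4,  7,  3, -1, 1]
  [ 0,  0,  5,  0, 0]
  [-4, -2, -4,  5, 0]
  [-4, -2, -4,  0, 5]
λ = 5: alg = 5, geom = 3

Step 1 — factor the characteristic polynomial to read off the algebraic multiplicities:
  χ_A(x) = (x - 5)^5

Step 2 — compute geometric multiplicities via the rank-nullity identity g(λ) = n − rank(A − λI):
  rank(A − (5)·I) = 2, so dim ker(A − (5)·I) = n − 2 = 3

Summary:
  λ = 5: algebraic multiplicity = 5, geometric multiplicity = 3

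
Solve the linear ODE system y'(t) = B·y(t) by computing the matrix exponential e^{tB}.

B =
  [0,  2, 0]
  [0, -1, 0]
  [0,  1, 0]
e^{tB} =
  [1, 2 - 2*exp(-t), 0]
  [0, exp(-t), 0]
  [0, 1 - exp(-t), 1]

Strategy: write B = P · J · P⁻¹ where J is a Jordan canonical form, so e^{tB} = P · e^{tJ} · P⁻¹, and e^{tJ} can be computed block-by-block.

B has Jordan form
J =
  [-1, 0, 0]
  [ 0, 0, 0]
  [ 0, 0, 0]
(up to reordering of blocks).

Per-block formulas:
  For a 1×1 block at λ = 0: exp(t · [0]) = [e^(0t)].
  For a 1×1 block at λ = -1: exp(t · [-1]) = [e^(-1t)].

After assembling e^{tJ} and conjugating by P, we get:

e^{tB} =
  [1, 2 - 2*exp(-t), 0]
  [0, exp(-t), 0]
  [0, 1 - exp(-t), 1]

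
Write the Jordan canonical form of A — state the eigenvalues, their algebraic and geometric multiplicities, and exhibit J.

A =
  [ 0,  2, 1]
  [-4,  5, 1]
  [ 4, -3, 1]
J_3(2)

The characteristic polynomial is
  det(x·I − A) = x^3 - 6*x^2 + 12*x - 8 = (x - 2)^3

Eigenvalues and multiplicities (the geometric multiplicity of λ is n − rank(A − λI), which equals the number of Jordan blocks for λ):
  λ = 2: algebraic multiplicity = 3, geometric multiplicity = 1

Determining the block sizes for each eigenvalue:
  λ = 2: one block (gm = 1), so the single block has size am = 3 → block sizes [3]

Assembling the blocks gives a Jordan form
J =
  [2, 1, 0]
  [0, 2, 1]
  [0, 0, 2]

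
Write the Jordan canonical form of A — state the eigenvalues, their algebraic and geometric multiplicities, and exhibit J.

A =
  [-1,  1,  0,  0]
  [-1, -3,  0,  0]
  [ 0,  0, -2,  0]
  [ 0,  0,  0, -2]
J_2(-2) ⊕ J_1(-2) ⊕ J_1(-2)

The characteristic polynomial is
  det(x·I − A) = x^4 + 8*x^3 + 24*x^2 + 32*x + 16 = (x + 2)^4

Eigenvalues and multiplicities (the geometric multiplicity of λ is n − rank(A − λI), which equals the number of Jordan blocks for λ):
  λ = -2: algebraic multiplicity = 4, geometric multiplicity = 3

Determining the block sizes for each eigenvalue:
  λ = -2: 3 blocks summing to 4 forces exactly one block of size 2 and the rest size 1 → block sizes [2, 1, 1]

Assembling the blocks gives a Jordan form
J =
  [-2,  1,  0,  0]
  [ 0, -2,  0,  0]
  [ 0,  0, -2,  0]
  [ 0,  0,  0, -2]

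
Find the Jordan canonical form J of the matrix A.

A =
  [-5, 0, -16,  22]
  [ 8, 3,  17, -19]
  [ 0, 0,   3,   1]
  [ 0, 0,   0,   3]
J_1(-5) ⊕ J_3(3)

The characteristic polynomial is
  det(x·I − A) = x^4 - 4*x^3 - 18*x^2 + 108*x - 135 = (x - 3)^3*(x + 5)

Eigenvalues and multiplicities (the geometric multiplicity of λ is n − rank(A − λI), which equals the number of Jordan blocks for λ):
  λ = -5: algebraic multiplicity = 1, geometric multiplicity = 1
  λ = 3: algebraic multiplicity = 3, geometric multiplicity = 1

Determining the block sizes for each eigenvalue:
  λ = -5: one block (gm = 1), so the single block has size am = 1 → block sizes [1]
  λ = 3: one block (gm = 1), so the single block has size am = 3 → block sizes [3]

Assembling the blocks gives a Jordan form
J =
  [-5, 0, 0, 0]
  [ 0, 3, 1, 0]
  [ 0, 0, 3, 1]
  [ 0, 0, 0, 3]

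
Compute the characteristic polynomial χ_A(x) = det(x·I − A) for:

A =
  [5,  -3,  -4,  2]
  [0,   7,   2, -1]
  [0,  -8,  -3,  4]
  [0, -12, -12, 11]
x^4 - 20*x^3 + 150*x^2 - 500*x + 625

Expanding det(x·I − A) (e.g. by cofactor expansion or by noting that A is similar to its Jordan form J, which has the same characteristic polynomial as A) gives
  χ_A(x) = x^4 - 20*x^3 + 150*x^2 - 500*x + 625
which factors as (x - 5)^4. The eigenvalues (with algebraic multiplicities) are λ = 5 with multiplicity 4.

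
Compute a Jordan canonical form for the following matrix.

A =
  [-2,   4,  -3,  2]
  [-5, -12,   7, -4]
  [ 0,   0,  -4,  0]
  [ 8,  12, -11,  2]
J_3(-4) ⊕ J_1(-4)

The characteristic polynomial is
  det(x·I − A) = x^4 + 16*x^3 + 96*x^2 + 256*x + 256 = (x + 4)^4

Eigenvalues and multiplicities (the geometric multiplicity of λ is n − rank(A − λI), which equals the number of Jordan blocks for λ):
  λ = -4: algebraic multiplicity = 4, geometric multiplicity = 2

Determining the block sizes for each eigenvalue:
  λ = -4: with am = 4 and gm = 2, the partition is not yet determined (e.g. several partitions of 4 into 2 parts exist). Let N = A − (-4)·I. Computing rank(N^1) = 2, rank(N^2) = 1, rank(N^3) = 0; the number of blocks of size ≥ j is rank(N^{j−1}) − rank(N^j), giving [2, 1, 1]. So we have 1 block(s) of size 3, 1 block(s) of size 1 → block sizes [3, 1]

Assembling the blocks gives a Jordan form
J =
  [-4,  1,  0,  0]
  [ 0, -4,  1,  0]
  [ 0,  0, -4,  0]
  [ 0,  0,  0, -4]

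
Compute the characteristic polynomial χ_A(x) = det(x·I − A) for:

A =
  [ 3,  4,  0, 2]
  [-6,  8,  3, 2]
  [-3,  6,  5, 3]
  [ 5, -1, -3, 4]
x^4 - 20*x^3 + 150*x^2 - 500*x + 625

Expanding det(x·I − A) (e.g. by cofactor expansion or by noting that A is similar to its Jordan form J, which has the same characteristic polynomial as A) gives
  χ_A(x) = x^4 - 20*x^3 + 150*x^2 - 500*x + 625
which factors as (x - 5)^4. The eigenvalues (with algebraic multiplicities) are λ = 5 with multiplicity 4.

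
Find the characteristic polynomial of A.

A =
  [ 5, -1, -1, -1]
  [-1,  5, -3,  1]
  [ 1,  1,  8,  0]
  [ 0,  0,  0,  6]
x^4 - 24*x^3 + 216*x^2 - 864*x + 1296

Expanding det(x·I − A) (e.g. by cofactor expansion or by noting that A is similar to its Jordan form J, which has the same characteristic polynomial as A) gives
  χ_A(x) = x^4 - 24*x^3 + 216*x^2 - 864*x + 1296
which factors as (x - 6)^4. The eigenvalues (with algebraic multiplicities) are λ = 6 with multiplicity 4.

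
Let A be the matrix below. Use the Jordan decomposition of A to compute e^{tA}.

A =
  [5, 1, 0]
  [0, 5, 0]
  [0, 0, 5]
e^{tA} =
  [exp(5*t), t*exp(5*t), 0]
  [0, exp(5*t), 0]
  [0, 0, exp(5*t)]

Strategy: write A = P · J · P⁻¹ where J is a Jordan canonical form, so e^{tA} = P · e^{tJ} · P⁻¹, and e^{tJ} can be computed block-by-block.

A has Jordan form
J =
  [5, 1, 0]
  [0, 5, 0]
  [0, 0, 5]
(up to reordering of blocks).

Per-block formulas:
  For a 1×1 block at λ = 5: exp(t · [5]) = [e^(5t)].
  For a 2×2 Jordan block J_2(5): exp(t · J_2(5)) = e^(5t)·(I + t·N), where N is the 2×2 nilpotent shift.

After assembling e^{tJ} and conjugating by P, we get:

e^{tA} =
  [exp(5*t), t*exp(5*t), 0]
  [0, exp(5*t), 0]
  [0, 0, exp(5*t)]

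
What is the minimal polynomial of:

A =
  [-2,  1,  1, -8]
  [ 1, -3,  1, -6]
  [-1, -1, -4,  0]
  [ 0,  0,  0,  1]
x^4 + 8*x^3 + 18*x^2 - 27

The characteristic polynomial is χ_A(x) = (x - 1)*(x + 3)^3, so the eigenvalues are known. The minimal polynomial is
  m_A(x) = Π_λ (x − λ)^{k_λ}
where k_λ is the size of the *largest* Jordan block for λ (equivalently, the smallest k with (A − λI)^k v = 0 for every generalised eigenvector v of λ).

  λ = -3: largest Jordan block has size 3, contributing (x + 3)^3
  λ = 1: largest Jordan block has size 1, contributing (x − 1)

So m_A(x) = (x - 1)*(x + 3)^3 = x^4 + 8*x^3 + 18*x^2 - 27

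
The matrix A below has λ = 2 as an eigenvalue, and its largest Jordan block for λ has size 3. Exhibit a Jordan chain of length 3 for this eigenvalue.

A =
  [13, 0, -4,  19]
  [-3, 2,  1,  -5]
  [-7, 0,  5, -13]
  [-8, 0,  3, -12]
A Jordan chain for λ = 2 of length 3:
v_1 = (-3, 0, 6, 3)ᵀ
v_2 = (11, -3, -7, -8)ᵀ
v_3 = (1, 0, 0, 0)ᵀ

Let N = A − (2)·I. We want v_3 with N^3 v_3 = 0 but N^2 v_3 ≠ 0; then v_{j-1} := N · v_j for j = 3, …, 2.

Pick v_3 = (1, 0, 0, 0)ᵀ.
Then v_2 = N · v_3 = (11, -3, -7, -8)ᵀ.
Then v_1 = N · v_2 = (-3, 0, 6, 3)ᵀ.

Sanity check: (A − (2)·I) v_1 = (0, 0, 0, 0)ᵀ = 0. ✓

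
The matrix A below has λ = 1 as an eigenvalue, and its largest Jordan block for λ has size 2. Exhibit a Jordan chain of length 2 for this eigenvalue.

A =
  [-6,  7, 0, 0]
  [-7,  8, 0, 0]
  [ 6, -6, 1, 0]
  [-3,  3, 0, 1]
A Jordan chain for λ = 1 of length 2:
v_1 = (-7, -7, 6, -3)ᵀ
v_2 = (1, 0, 0, 0)ᵀ

Let N = A − (1)·I. We want v_2 with N^2 v_2 = 0 but N^1 v_2 ≠ 0; then v_{j-1} := N · v_j for j = 2, …, 2.

Pick v_2 = (1, 0, 0, 0)ᵀ.
Then v_1 = N · v_2 = (-7, -7, 6, -3)ᵀ.

Sanity check: (A − (1)·I) v_1 = (0, 0, 0, 0)ᵀ = 0. ✓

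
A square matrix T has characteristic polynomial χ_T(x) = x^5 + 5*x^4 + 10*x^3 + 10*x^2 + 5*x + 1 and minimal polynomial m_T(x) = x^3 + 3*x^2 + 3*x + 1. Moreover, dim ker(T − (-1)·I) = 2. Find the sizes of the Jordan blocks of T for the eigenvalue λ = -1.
Block sizes for λ = -1: [3, 2]

Step 1 — from the characteristic polynomial, algebraic multiplicity of λ = -1 is 5. From dim ker(T − (-1)·I) = 2, there are exactly 2 Jordan blocks for λ = -1.
Step 2 — from the minimal polynomial, the factor (x + 1)^3 tells us the largest block for λ = -1 has size 3.
Step 3 — with total size 5, 2 blocks, and largest block 3, the block sizes (in nonincreasing order) are [3, 2].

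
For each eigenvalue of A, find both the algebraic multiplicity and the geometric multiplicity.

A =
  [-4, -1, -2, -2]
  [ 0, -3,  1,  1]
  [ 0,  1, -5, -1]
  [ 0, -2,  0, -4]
λ = -4: alg = 4, geom = 2

Step 1 — factor the characteristic polynomial to read off the algebraic multiplicities:
  χ_A(x) = (x + 4)^4

Step 2 — compute geometric multiplicities via the rank-nullity identity g(λ) = n − rank(A − λI):
  rank(A − (-4)·I) = 2, so dim ker(A − (-4)·I) = n − 2 = 2

Summary:
  λ = -4: algebraic multiplicity = 4, geometric multiplicity = 2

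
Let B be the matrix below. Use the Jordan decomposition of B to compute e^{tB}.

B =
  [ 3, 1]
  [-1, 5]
e^{tB} =
  [-t*exp(4*t) + exp(4*t), t*exp(4*t)]
  [-t*exp(4*t), t*exp(4*t) + exp(4*t)]

Strategy: write B = P · J · P⁻¹ where J is a Jordan canonical form, so e^{tB} = P · e^{tJ} · P⁻¹, and e^{tJ} can be computed block-by-block.

B has Jordan form
J =
  [4, 1]
  [0, 4]
(up to reordering of blocks).

Per-block formulas:
  For a 2×2 Jordan block J_2(4): exp(t · J_2(4)) = e^(4t)·(I + t·N), where N is the 2×2 nilpotent shift.

After assembling e^{tJ} and conjugating by P, we get:

e^{tB} =
  [-t*exp(4*t) + exp(4*t), t*exp(4*t)]
  [-t*exp(4*t), t*exp(4*t) + exp(4*t)]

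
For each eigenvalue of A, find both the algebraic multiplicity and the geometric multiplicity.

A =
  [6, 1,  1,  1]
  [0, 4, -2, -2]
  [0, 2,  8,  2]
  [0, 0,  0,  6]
λ = 6: alg = 4, geom = 3

Step 1 — factor the characteristic polynomial to read off the algebraic multiplicities:
  χ_A(x) = (x - 6)^4

Step 2 — compute geometric multiplicities via the rank-nullity identity g(λ) = n − rank(A − λI):
  rank(A − (6)·I) = 1, so dim ker(A − (6)·I) = n − 1 = 3

Summary:
  λ = 6: algebraic multiplicity = 4, geometric multiplicity = 3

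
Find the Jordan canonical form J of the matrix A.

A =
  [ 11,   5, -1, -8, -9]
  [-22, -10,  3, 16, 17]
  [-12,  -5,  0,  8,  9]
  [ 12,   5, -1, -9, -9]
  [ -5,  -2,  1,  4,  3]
J_3(-1) ⊕ J_1(-1) ⊕ J_1(-1)

The characteristic polynomial is
  det(x·I − A) = x^5 + 5*x^4 + 10*x^3 + 10*x^2 + 5*x + 1 = (x + 1)^5

Eigenvalues and multiplicities (the geometric multiplicity of λ is n − rank(A − λI), which equals the number of Jordan blocks for λ):
  λ = -1: algebraic multiplicity = 5, geometric multiplicity = 3

Determining the block sizes for each eigenvalue:
  λ = -1: with am = 5 and gm = 3, the partition is not yet determined (e.g. several partitions of 5 into 3 parts exist). Let N = A − (-1)·I. Computing rank(N^1) = 2, rank(N^2) = 1, rank(N^3) = 0; the number of blocks of size ≥ j is rank(N^{j−1}) − rank(N^j), giving [3, 1, 1]. So we have 1 block(s) of size 3, 2 block(s) of size 1 → block sizes [3, 1, 1]

Assembling the blocks gives a Jordan form
J =
  [-1,  1,  0,  0,  0]
  [ 0, -1,  1,  0,  0]
  [ 0,  0, -1,  0,  0]
  [ 0,  0,  0, -1,  0]
  [ 0,  0,  0,  0, -1]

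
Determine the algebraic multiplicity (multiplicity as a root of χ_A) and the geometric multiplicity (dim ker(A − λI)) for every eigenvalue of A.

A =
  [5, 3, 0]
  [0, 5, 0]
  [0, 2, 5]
λ = 5: alg = 3, geom = 2

Step 1 — factor the characteristic polynomial to read off the algebraic multiplicities:
  χ_A(x) = (x - 5)^3

Step 2 — compute geometric multiplicities via the rank-nullity identity g(λ) = n − rank(A − λI):
  rank(A − (5)·I) = 1, so dim ker(A − (5)·I) = n − 1 = 2

Summary:
  λ = 5: algebraic multiplicity = 3, geometric multiplicity = 2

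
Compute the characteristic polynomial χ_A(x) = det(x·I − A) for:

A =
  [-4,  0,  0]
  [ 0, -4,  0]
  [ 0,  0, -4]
x^3 + 12*x^2 + 48*x + 64

Expanding det(x·I − A) (e.g. by cofactor expansion or by noting that A is similar to its Jordan form J, which has the same characteristic polynomial as A) gives
  χ_A(x) = x^3 + 12*x^2 + 48*x + 64
which factors as (x + 4)^3. The eigenvalues (with algebraic multiplicities) are λ = -4 with multiplicity 3.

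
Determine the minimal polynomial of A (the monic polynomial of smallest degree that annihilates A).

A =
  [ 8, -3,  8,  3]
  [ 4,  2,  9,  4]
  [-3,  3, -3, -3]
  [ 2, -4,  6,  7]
x^4 - 14*x^3 + 72*x^2 - 162*x + 135

The characteristic polynomial is χ_A(x) = (x - 5)*(x - 3)^3, so the eigenvalues are known. The minimal polynomial is
  m_A(x) = Π_λ (x − λ)^{k_λ}
where k_λ is the size of the *largest* Jordan block for λ (equivalently, the smallest k with (A − λI)^k v = 0 for every generalised eigenvector v of λ).

  λ = 3: largest Jordan block has size 3, contributing (x − 3)^3
  λ = 5: largest Jordan block has size 1, contributing (x − 5)

So m_A(x) = (x - 5)*(x - 3)^3 = x^4 - 14*x^3 + 72*x^2 - 162*x + 135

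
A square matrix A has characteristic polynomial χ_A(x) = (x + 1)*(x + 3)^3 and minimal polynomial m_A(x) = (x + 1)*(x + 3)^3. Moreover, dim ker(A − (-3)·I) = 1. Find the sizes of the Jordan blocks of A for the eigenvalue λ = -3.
Block sizes for λ = -3: [3]

Step 1 — from the characteristic polynomial, algebraic multiplicity of λ = -3 is 3. From dim ker(A − (-3)·I) = 1, there are exactly 1 Jordan blocks for λ = -3.
Step 2 — from the minimal polynomial, the factor (x + 3)^3 tells us the largest block for λ = -3 has size 3.
Step 3 — with total size 3, 1 blocks, and largest block 3, the block sizes (in nonincreasing order) are [3].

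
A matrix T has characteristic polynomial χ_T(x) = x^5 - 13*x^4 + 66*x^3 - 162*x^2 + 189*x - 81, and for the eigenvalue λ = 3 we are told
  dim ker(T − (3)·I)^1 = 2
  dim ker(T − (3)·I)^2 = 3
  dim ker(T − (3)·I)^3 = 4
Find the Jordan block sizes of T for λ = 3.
Block sizes for λ = 3: [3, 1]

From the dimensions of kernels of powers, the number of Jordan blocks of size at least j is d_j − d_{j−1} where d_j = dim ker(N^j) (with d_0 = 0). Computing the differences gives [2, 1, 1].
The number of blocks of size exactly k is (#blocks of size ≥ k) − (#blocks of size ≥ k + 1), so the partition is: 1 block(s) of size 1, 1 block(s) of size 3.
In nonincreasing order the block sizes are [3, 1].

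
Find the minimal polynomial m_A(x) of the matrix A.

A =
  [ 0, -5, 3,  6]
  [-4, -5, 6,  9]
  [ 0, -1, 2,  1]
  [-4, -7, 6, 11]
x^2 - 4*x + 4

The characteristic polynomial is χ_A(x) = (x - 2)^4, so the eigenvalues are known. The minimal polynomial is
  m_A(x) = Π_λ (x − λ)^{k_λ}
where k_λ is the size of the *largest* Jordan block for λ (equivalently, the smallest k with (A − λI)^k v = 0 for every generalised eigenvector v of λ).

  λ = 2: largest Jordan block has size 2, contributing (x − 2)^2

So m_A(x) = (x - 2)^2 = x^2 - 4*x + 4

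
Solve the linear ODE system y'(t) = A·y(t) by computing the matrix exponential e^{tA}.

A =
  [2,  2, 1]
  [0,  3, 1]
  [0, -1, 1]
e^{tA} =
  [exp(2*t), t^2*exp(2*t)/2 + 2*t*exp(2*t), t^2*exp(2*t)/2 + t*exp(2*t)]
  [0, t*exp(2*t) + exp(2*t), t*exp(2*t)]
  [0, -t*exp(2*t), -t*exp(2*t) + exp(2*t)]

Strategy: write A = P · J · P⁻¹ where J is a Jordan canonical form, so e^{tA} = P · e^{tJ} · P⁻¹, and e^{tJ} can be computed block-by-block.

A has Jordan form
J =
  [2, 1, 0]
  [0, 2, 1]
  [0, 0, 2]
(up to reordering of blocks).

Per-block formulas:
  For a 3×3 Jordan block J_3(2): exp(t · J_3(2)) = e^(2t)·(I + t·N + (t^2/2)·N^2), where N is the 3×3 nilpotent shift.

After assembling e^{tJ} and conjugating by P, we get:

e^{tA} =
  [exp(2*t), t^2*exp(2*t)/2 + 2*t*exp(2*t), t^2*exp(2*t)/2 + t*exp(2*t)]
  [0, t*exp(2*t) + exp(2*t), t*exp(2*t)]
  [0, -t*exp(2*t), -t*exp(2*t) + exp(2*t)]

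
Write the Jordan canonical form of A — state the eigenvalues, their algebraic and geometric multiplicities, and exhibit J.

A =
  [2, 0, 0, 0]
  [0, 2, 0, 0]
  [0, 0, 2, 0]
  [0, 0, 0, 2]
J_1(2) ⊕ J_1(2) ⊕ J_1(2) ⊕ J_1(2)

The characteristic polynomial is
  det(x·I − A) = x^4 - 8*x^3 + 24*x^2 - 32*x + 16 = (x - 2)^4

Eigenvalues and multiplicities (the geometric multiplicity of λ is n − rank(A − λI), which equals the number of Jordan blocks for λ):
  λ = 2: algebraic multiplicity = 4, geometric multiplicity = 4

Determining the block sizes for each eigenvalue:
  λ = 2: gm = am = 4, so every block has size 1 → block sizes [1, 1, 1, 1]

Assembling the blocks gives a Jordan form
J =
  [2, 0, 0, 0]
  [0, 2, 0, 0]
  [0, 0, 2, 0]
  [0, 0, 0, 2]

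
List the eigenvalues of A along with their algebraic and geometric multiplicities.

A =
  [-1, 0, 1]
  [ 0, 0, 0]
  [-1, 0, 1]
λ = 0: alg = 3, geom = 2

Step 1 — factor the characteristic polynomial to read off the algebraic multiplicities:
  χ_A(x) = x^3

Step 2 — compute geometric multiplicities via the rank-nullity identity g(λ) = n − rank(A − λI):
  rank(A − (0)·I) = 1, so dim ker(A − (0)·I) = n − 1 = 2

Summary:
  λ = 0: algebraic multiplicity = 3, geometric multiplicity = 2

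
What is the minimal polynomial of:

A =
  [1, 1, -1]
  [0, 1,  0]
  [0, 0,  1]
x^2 - 2*x + 1

The characteristic polynomial is χ_A(x) = (x - 1)^3, so the eigenvalues are known. The minimal polynomial is
  m_A(x) = Π_λ (x − λ)^{k_λ}
where k_λ is the size of the *largest* Jordan block for λ (equivalently, the smallest k with (A − λI)^k v = 0 for every generalised eigenvector v of λ).

  λ = 1: largest Jordan block has size 2, contributing (x − 1)^2

So m_A(x) = (x - 1)^2 = x^2 - 2*x + 1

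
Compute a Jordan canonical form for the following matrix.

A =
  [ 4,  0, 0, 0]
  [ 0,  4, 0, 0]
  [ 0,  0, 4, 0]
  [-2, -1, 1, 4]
J_2(4) ⊕ J_1(4) ⊕ J_1(4)

The characteristic polynomial is
  det(x·I − A) = x^4 - 16*x^3 + 96*x^2 - 256*x + 256 = (x - 4)^4

Eigenvalues and multiplicities (the geometric multiplicity of λ is n − rank(A − λI), which equals the number of Jordan blocks for λ):
  λ = 4: algebraic multiplicity = 4, geometric multiplicity = 3

Determining the block sizes for each eigenvalue:
  λ = 4: 3 blocks summing to 4 forces exactly one block of size 2 and the rest size 1 → block sizes [2, 1, 1]

Assembling the blocks gives a Jordan form
J =
  [4, 1, 0, 0]
  [0, 4, 0, 0]
  [0, 0, 4, 0]
  [0, 0, 0, 4]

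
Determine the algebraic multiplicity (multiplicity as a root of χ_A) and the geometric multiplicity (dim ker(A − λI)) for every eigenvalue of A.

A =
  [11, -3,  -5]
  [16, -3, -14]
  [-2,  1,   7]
λ = 5: alg = 3, geom = 1

Step 1 — factor the characteristic polynomial to read off the algebraic multiplicities:
  χ_A(x) = (x - 5)^3

Step 2 — compute geometric multiplicities via the rank-nullity identity g(λ) = n − rank(A − λI):
  rank(A − (5)·I) = 2, so dim ker(A − (5)·I) = n − 2 = 1

Summary:
  λ = 5: algebraic multiplicity = 3, geometric multiplicity = 1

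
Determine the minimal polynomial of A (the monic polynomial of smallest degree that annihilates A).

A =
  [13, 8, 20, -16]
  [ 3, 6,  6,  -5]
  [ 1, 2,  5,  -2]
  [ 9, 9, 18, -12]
x^2 - 6*x + 9

The characteristic polynomial is χ_A(x) = (x - 3)^4, so the eigenvalues are known. The minimal polynomial is
  m_A(x) = Π_λ (x − λ)^{k_λ}
where k_λ is the size of the *largest* Jordan block for λ (equivalently, the smallest k with (A − λI)^k v = 0 for every generalised eigenvector v of λ).

  λ = 3: largest Jordan block has size 2, contributing (x − 3)^2

So m_A(x) = (x - 3)^2 = x^2 - 6*x + 9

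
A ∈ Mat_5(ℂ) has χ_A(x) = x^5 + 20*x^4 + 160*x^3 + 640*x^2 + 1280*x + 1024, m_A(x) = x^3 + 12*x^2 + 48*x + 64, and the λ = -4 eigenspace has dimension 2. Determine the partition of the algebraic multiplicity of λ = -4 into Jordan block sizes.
Block sizes for λ = -4: [3, 2]

Step 1 — from the characteristic polynomial, algebraic multiplicity of λ = -4 is 5. From dim ker(A − (-4)·I) = 2, there are exactly 2 Jordan blocks for λ = -4.
Step 2 — from the minimal polynomial, the factor (x + 4)^3 tells us the largest block for λ = -4 has size 3.
Step 3 — with total size 5, 2 blocks, and largest block 3, the block sizes (in nonincreasing order) are [3, 2].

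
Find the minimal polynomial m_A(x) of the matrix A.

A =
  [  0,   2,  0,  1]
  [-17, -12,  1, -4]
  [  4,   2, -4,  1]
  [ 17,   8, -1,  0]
x^3 + 12*x^2 + 48*x + 64

The characteristic polynomial is χ_A(x) = (x + 4)^4, so the eigenvalues are known. The minimal polynomial is
  m_A(x) = Π_λ (x − λ)^{k_λ}
where k_λ is the size of the *largest* Jordan block for λ (equivalently, the smallest k with (A − λI)^k v = 0 for every generalised eigenvector v of λ).

  λ = -4: largest Jordan block has size 3, contributing (x + 4)^3

So m_A(x) = (x + 4)^3 = x^3 + 12*x^2 + 48*x + 64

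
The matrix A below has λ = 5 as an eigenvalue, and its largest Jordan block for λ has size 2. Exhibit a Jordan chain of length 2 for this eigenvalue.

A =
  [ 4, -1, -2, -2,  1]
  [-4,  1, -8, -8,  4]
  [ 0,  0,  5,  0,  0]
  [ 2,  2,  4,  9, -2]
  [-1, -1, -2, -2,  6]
A Jordan chain for λ = 5 of length 2:
v_1 = (-1, -4, 0, 2, -1)ᵀ
v_2 = (1, 0, 0, 0, 0)ᵀ

Let N = A − (5)·I. We want v_2 with N^2 v_2 = 0 but N^1 v_2 ≠ 0; then v_{j-1} := N · v_j for j = 2, …, 2.

Pick v_2 = (1, 0, 0, 0, 0)ᵀ.
Then v_1 = N · v_2 = (-1, -4, 0, 2, -1)ᵀ.

Sanity check: (A − (5)·I) v_1 = (0, 0, 0, 0, 0)ᵀ = 0. ✓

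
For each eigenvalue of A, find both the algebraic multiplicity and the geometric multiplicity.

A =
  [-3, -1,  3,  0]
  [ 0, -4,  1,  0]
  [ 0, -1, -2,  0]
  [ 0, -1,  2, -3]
λ = -3: alg = 4, geom = 2

Step 1 — factor the characteristic polynomial to read off the algebraic multiplicities:
  χ_A(x) = (x + 3)^4

Step 2 — compute geometric multiplicities via the rank-nullity identity g(λ) = n − rank(A − λI):
  rank(A − (-3)·I) = 2, so dim ker(A − (-3)·I) = n − 2 = 2

Summary:
  λ = -3: algebraic multiplicity = 4, geometric multiplicity = 2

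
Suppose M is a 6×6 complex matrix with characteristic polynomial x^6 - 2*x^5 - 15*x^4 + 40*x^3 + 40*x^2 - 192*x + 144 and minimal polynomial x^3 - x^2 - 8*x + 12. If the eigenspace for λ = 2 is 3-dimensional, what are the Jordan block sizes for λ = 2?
Block sizes for λ = 2: [2, 1, 1]

Step 1 — from the characteristic polynomial, algebraic multiplicity of λ = 2 is 4. From dim ker(M − (2)·I) = 3, there are exactly 3 Jordan blocks for λ = 2.
Step 2 — from the minimal polynomial, the factor (x − 2)^2 tells us the largest block for λ = 2 has size 2.
Step 3 — with total size 4, 3 blocks, and largest block 2, the block sizes (in nonincreasing order) are [2, 1, 1].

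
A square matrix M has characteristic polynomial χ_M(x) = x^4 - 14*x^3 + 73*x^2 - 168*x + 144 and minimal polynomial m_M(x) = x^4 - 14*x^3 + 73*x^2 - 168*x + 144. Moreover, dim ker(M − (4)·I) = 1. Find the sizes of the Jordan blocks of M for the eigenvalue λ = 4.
Block sizes for λ = 4: [2]

Step 1 — from the characteristic polynomial, algebraic multiplicity of λ = 4 is 2. From dim ker(M − (4)·I) = 1, there are exactly 1 Jordan blocks for λ = 4.
Step 2 — from the minimal polynomial, the factor (x − 4)^2 tells us the largest block for λ = 4 has size 2.
Step 3 — with total size 2, 1 blocks, and largest block 2, the block sizes (in nonincreasing order) are [2].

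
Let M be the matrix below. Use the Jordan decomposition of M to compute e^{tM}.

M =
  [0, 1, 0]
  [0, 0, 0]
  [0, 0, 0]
e^{tM} =
  [1, t, 0]
  [0, 1, 0]
  [0, 0, 1]

Strategy: write M = P · J · P⁻¹ where J is a Jordan canonical form, so e^{tM} = P · e^{tJ} · P⁻¹, and e^{tJ} can be computed block-by-block.

M has Jordan form
J =
  [0, 1, 0]
  [0, 0, 0]
  [0, 0, 0]
(up to reordering of blocks).

Per-block formulas:
  For a 1×1 block at λ = 0: exp(t · [0]) = [e^(0t)].
  For a 2×2 Jordan block J_2(0): exp(t · J_2(0)) = e^(0t)·(I + t·N), where N is the 2×2 nilpotent shift.

After assembling e^{tJ} and conjugating by P, we get:

e^{tM} =
  [1, t, 0]
  [0, 1, 0]
  [0, 0, 1]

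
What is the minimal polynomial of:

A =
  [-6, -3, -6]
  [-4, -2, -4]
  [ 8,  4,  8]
x^2

The characteristic polynomial is χ_A(x) = x^3, so the eigenvalues are known. The minimal polynomial is
  m_A(x) = Π_λ (x − λ)^{k_λ}
where k_λ is the size of the *largest* Jordan block for λ (equivalently, the smallest k with (A − λI)^k v = 0 for every generalised eigenvector v of λ).

  λ = 0: largest Jordan block has size 2, contributing (x − 0)^2

So m_A(x) = x^2 = x^2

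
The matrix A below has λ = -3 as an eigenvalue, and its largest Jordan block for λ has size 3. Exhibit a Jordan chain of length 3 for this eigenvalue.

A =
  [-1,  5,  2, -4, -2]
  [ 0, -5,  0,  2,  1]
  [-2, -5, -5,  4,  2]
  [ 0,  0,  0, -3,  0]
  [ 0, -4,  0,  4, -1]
A Jordan chain for λ = -3 of length 3:
v_1 = (-2, 0, 2, 0, 0)ᵀ
v_2 = (5, -2, -5, 0, -4)ᵀ
v_3 = (0, 1, 0, 0, 0)ᵀ

Let N = A − (-3)·I. We want v_3 with N^3 v_3 = 0 but N^2 v_3 ≠ 0; then v_{j-1} := N · v_j for j = 3, …, 2.

Pick v_3 = (0, 1, 0, 0, 0)ᵀ.
Then v_2 = N · v_3 = (5, -2, -5, 0, -4)ᵀ.
Then v_1 = N · v_2 = (-2, 0, 2, 0, 0)ᵀ.

Sanity check: (A − (-3)·I) v_1 = (0, 0, 0, 0, 0)ᵀ = 0. ✓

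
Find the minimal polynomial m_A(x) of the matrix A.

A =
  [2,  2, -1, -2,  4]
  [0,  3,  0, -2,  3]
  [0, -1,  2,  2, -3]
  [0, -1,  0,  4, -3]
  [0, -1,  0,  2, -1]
x^3 - 6*x^2 + 12*x - 8

The characteristic polynomial is χ_A(x) = (x - 2)^5, so the eigenvalues are known. The minimal polynomial is
  m_A(x) = Π_λ (x − λ)^{k_λ}
where k_λ is the size of the *largest* Jordan block for λ (equivalently, the smallest k with (A − λI)^k v = 0 for every generalised eigenvector v of λ).

  λ = 2: largest Jordan block has size 3, contributing (x − 2)^3

So m_A(x) = (x - 2)^3 = x^3 - 6*x^2 + 12*x - 8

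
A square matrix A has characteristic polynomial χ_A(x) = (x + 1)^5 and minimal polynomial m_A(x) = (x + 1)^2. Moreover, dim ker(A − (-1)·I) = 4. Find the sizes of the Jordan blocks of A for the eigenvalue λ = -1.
Block sizes for λ = -1: [2, 1, 1, 1]

Step 1 — from the characteristic polynomial, algebraic multiplicity of λ = -1 is 5. From dim ker(A − (-1)·I) = 4, there are exactly 4 Jordan blocks for λ = -1.
Step 2 — from the minimal polynomial, the factor (x + 1)^2 tells us the largest block for λ = -1 has size 2.
Step 3 — with total size 5, 4 blocks, and largest block 2, the block sizes (in nonincreasing order) are [2, 1, 1, 1].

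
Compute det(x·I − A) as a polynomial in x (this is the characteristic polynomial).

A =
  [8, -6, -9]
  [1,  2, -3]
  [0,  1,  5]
x^3 - 15*x^2 + 75*x - 125

Expanding det(x·I − A) (e.g. by cofactor expansion or by noting that A is similar to its Jordan form J, which has the same characteristic polynomial as A) gives
  χ_A(x) = x^3 - 15*x^2 + 75*x - 125
which factors as (x - 5)^3. The eigenvalues (with algebraic multiplicities) are λ = 5 with multiplicity 3.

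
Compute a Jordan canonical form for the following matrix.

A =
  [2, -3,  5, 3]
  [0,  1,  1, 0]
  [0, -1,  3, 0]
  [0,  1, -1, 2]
J_3(2) ⊕ J_1(2)

The characteristic polynomial is
  det(x·I − A) = x^4 - 8*x^3 + 24*x^2 - 32*x + 16 = (x - 2)^4

Eigenvalues and multiplicities (the geometric multiplicity of λ is n − rank(A − λI), which equals the number of Jordan blocks for λ):
  λ = 2: algebraic multiplicity = 4, geometric multiplicity = 2

Determining the block sizes for each eigenvalue:
  λ = 2: with am = 4 and gm = 2, the partition is not yet determined (e.g. several partitions of 4 into 2 parts exist). Let N = A − (2)·I. Computing rank(N^1) = 2, rank(N^2) = 1, rank(N^3) = 0; the number of blocks of size ≥ j is rank(N^{j−1}) − rank(N^j), giving [2, 1, 1]. So we have 1 block(s) of size 3, 1 block(s) of size 1 → block sizes [3, 1]

Assembling the blocks gives a Jordan form
J =
  [2, 1, 0, 0]
  [0, 2, 1, 0]
  [0, 0, 2, 0]
  [0, 0, 0, 2]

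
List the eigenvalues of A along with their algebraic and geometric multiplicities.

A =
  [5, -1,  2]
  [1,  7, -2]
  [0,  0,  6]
λ = 6: alg = 3, geom = 2

Step 1 — factor the characteristic polynomial to read off the algebraic multiplicities:
  χ_A(x) = (x - 6)^3

Step 2 — compute geometric multiplicities via the rank-nullity identity g(λ) = n − rank(A − λI):
  rank(A − (6)·I) = 1, so dim ker(A − (6)·I) = n − 1 = 2

Summary:
  λ = 6: algebraic multiplicity = 3, geometric multiplicity = 2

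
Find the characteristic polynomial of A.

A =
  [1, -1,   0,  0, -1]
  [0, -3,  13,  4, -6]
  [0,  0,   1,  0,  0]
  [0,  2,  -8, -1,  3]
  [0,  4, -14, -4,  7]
x^5 - 5*x^4 + 10*x^3 - 10*x^2 + 5*x - 1

Expanding det(x·I − A) (e.g. by cofactor expansion or by noting that A is similar to its Jordan form J, which has the same characteristic polynomial as A) gives
  χ_A(x) = x^5 - 5*x^4 + 10*x^3 - 10*x^2 + 5*x - 1
which factors as (x - 1)^5. The eigenvalues (with algebraic multiplicities) are λ = 1 with multiplicity 5.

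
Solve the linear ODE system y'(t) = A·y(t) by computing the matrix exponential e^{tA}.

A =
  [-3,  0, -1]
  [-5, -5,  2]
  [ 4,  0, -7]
e^{tA} =
  [2*t*exp(-5*t) + exp(-5*t), 0, -t*exp(-5*t)]
  [-t^2*exp(-5*t) - 5*t*exp(-5*t), exp(-5*t), t^2*exp(-5*t)/2 + 2*t*exp(-5*t)]
  [4*t*exp(-5*t), 0, -2*t*exp(-5*t) + exp(-5*t)]

Strategy: write A = P · J · P⁻¹ where J is a Jordan canonical form, so e^{tA} = P · e^{tJ} · P⁻¹, and e^{tJ} can be computed block-by-block.

A has Jordan form
J =
  [-5,  1,  0]
  [ 0, -5,  1]
  [ 0,  0, -5]
(up to reordering of blocks).

Per-block formulas:
  For a 3×3 Jordan block J_3(-5): exp(t · J_3(-5)) = e^(-5t)·(I + t·N + (t^2/2)·N^2), where N is the 3×3 nilpotent shift.

After assembling e^{tJ} and conjugating by P, we get:

e^{tA} =
  [2*t*exp(-5*t) + exp(-5*t), 0, -t*exp(-5*t)]
  [-t^2*exp(-5*t) - 5*t*exp(-5*t), exp(-5*t), t^2*exp(-5*t)/2 + 2*t*exp(-5*t)]
  [4*t*exp(-5*t), 0, -2*t*exp(-5*t) + exp(-5*t)]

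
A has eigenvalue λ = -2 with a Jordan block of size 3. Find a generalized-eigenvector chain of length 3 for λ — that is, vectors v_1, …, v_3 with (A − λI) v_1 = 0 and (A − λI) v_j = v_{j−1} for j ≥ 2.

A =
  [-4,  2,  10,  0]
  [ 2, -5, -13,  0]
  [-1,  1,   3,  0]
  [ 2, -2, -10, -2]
A Jordan chain for λ = -2 of length 3:
v_1 = (-2, 3, -1, 2)ᵀ
v_2 = (-2, 2, -1, 2)ᵀ
v_3 = (1, 0, 0, 0)ᵀ

Let N = A − (-2)·I. We want v_3 with N^3 v_3 = 0 but N^2 v_3 ≠ 0; then v_{j-1} := N · v_j for j = 3, …, 2.

Pick v_3 = (1, 0, 0, 0)ᵀ.
Then v_2 = N · v_3 = (-2, 2, -1, 2)ᵀ.
Then v_1 = N · v_2 = (-2, 3, -1, 2)ᵀ.

Sanity check: (A − (-2)·I) v_1 = (0, 0, 0, 0)ᵀ = 0. ✓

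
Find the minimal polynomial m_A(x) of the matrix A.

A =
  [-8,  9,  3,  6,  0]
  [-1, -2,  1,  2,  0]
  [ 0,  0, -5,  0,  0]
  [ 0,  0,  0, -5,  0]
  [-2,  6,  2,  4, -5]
x^2 + 10*x + 25

The characteristic polynomial is χ_A(x) = (x + 5)^5, so the eigenvalues are known. The minimal polynomial is
  m_A(x) = Π_λ (x − λ)^{k_λ}
where k_λ is the size of the *largest* Jordan block for λ (equivalently, the smallest k with (A − λI)^k v = 0 for every generalised eigenvector v of λ).

  λ = -5: largest Jordan block has size 2, contributing (x + 5)^2

So m_A(x) = (x + 5)^2 = x^2 + 10*x + 25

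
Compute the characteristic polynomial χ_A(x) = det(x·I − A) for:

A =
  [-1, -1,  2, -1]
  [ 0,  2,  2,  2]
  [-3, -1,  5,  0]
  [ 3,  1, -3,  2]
x^4 - 8*x^3 + 24*x^2 - 32*x + 16

Expanding det(x·I − A) (e.g. by cofactor expansion or by noting that A is similar to its Jordan form J, which has the same characteristic polynomial as A) gives
  χ_A(x) = x^4 - 8*x^3 + 24*x^2 - 32*x + 16
which factors as (x - 2)^4. The eigenvalues (with algebraic multiplicities) are λ = 2 with multiplicity 4.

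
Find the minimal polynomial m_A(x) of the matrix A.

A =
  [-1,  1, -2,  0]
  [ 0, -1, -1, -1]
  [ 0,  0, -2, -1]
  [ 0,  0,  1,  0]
x^3 + 3*x^2 + 3*x + 1

The characteristic polynomial is χ_A(x) = (x + 1)^4, so the eigenvalues are known. The minimal polynomial is
  m_A(x) = Π_λ (x − λ)^{k_λ}
where k_λ is the size of the *largest* Jordan block for λ (equivalently, the smallest k with (A − λI)^k v = 0 for every generalised eigenvector v of λ).

  λ = -1: largest Jordan block has size 3, contributing (x + 1)^3

So m_A(x) = (x + 1)^3 = x^3 + 3*x^2 + 3*x + 1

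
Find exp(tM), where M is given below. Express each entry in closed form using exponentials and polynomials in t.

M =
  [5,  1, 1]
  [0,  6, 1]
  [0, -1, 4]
e^{tM} =
  [exp(5*t), t*exp(5*t), t*exp(5*t)]
  [0, t*exp(5*t) + exp(5*t), t*exp(5*t)]
  [0, -t*exp(5*t), -t*exp(5*t) + exp(5*t)]

Strategy: write M = P · J · P⁻¹ where J is a Jordan canonical form, so e^{tM} = P · e^{tJ} · P⁻¹, and e^{tJ} can be computed block-by-block.

M has Jordan form
J =
  [5, 1, 0]
  [0, 5, 0]
  [0, 0, 5]
(up to reordering of blocks).

Per-block formulas:
  For a 2×2 Jordan block J_2(5): exp(t · J_2(5)) = e^(5t)·(I + t·N), where N is the 2×2 nilpotent shift.
  For a 1×1 block at λ = 5: exp(t · [5]) = [e^(5t)].

After assembling e^{tJ} and conjugating by P, we get:

e^{tM} =
  [exp(5*t), t*exp(5*t), t*exp(5*t)]
  [0, t*exp(5*t) + exp(5*t), t*exp(5*t)]
  [0, -t*exp(5*t), -t*exp(5*t) + exp(5*t)]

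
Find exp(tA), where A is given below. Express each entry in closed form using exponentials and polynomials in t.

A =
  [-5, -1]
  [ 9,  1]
e^{tA} =
  [-3*t*exp(-2*t) + exp(-2*t), -t*exp(-2*t)]
  [9*t*exp(-2*t), 3*t*exp(-2*t) + exp(-2*t)]

Strategy: write A = P · J · P⁻¹ where J is a Jordan canonical form, so e^{tA} = P · e^{tJ} · P⁻¹, and e^{tJ} can be computed block-by-block.

A has Jordan form
J =
  [-2,  1]
  [ 0, -2]
(up to reordering of blocks).

Per-block formulas:
  For a 2×2 Jordan block J_2(-2): exp(t · J_2(-2)) = e^(-2t)·(I + t·N), where N is the 2×2 nilpotent shift.

After assembling e^{tJ} and conjugating by P, we get:

e^{tA} =
  [-3*t*exp(-2*t) + exp(-2*t), -t*exp(-2*t)]
  [9*t*exp(-2*t), 3*t*exp(-2*t) + exp(-2*t)]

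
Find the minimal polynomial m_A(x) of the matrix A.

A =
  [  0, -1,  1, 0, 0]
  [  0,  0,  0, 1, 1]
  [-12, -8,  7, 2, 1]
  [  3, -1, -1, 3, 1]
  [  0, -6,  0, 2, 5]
x^3 - 9*x^2 + 27*x - 27

The characteristic polynomial is χ_A(x) = (x - 3)^5, so the eigenvalues are known. The minimal polynomial is
  m_A(x) = Π_λ (x − λ)^{k_λ}
where k_λ is the size of the *largest* Jordan block for λ (equivalently, the smallest k with (A − λI)^k v = 0 for every generalised eigenvector v of λ).

  λ = 3: largest Jordan block has size 3, contributing (x − 3)^3

So m_A(x) = (x - 3)^3 = x^3 - 9*x^2 + 27*x - 27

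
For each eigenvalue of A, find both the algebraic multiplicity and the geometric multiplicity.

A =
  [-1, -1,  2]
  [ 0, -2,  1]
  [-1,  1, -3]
λ = -2: alg = 3, geom = 1

Step 1 — factor the characteristic polynomial to read off the algebraic multiplicities:
  χ_A(x) = (x + 2)^3

Step 2 — compute geometric multiplicities via the rank-nullity identity g(λ) = n − rank(A − λI):
  rank(A − (-2)·I) = 2, so dim ker(A − (-2)·I) = n − 2 = 1

Summary:
  λ = -2: algebraic multiplicity = 3, geometric multiplicity = 1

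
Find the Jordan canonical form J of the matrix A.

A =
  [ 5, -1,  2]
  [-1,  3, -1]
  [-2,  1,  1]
J_3(3)

The characteristic polynomial is
  det(x·I − A) = x^3 - 9*x^2 + 27*x - 27 = (x - 3)^3

Eigenvalues and multiplicities (the geometric multiplicity of λ is n − rank(A − λI), which equals the number of Jordan blocks for λ):
  λ = 3: algebraic multiplicity = 3, geometric multiplicity = 1

Determining the block sizes for each eigenvalue:
  λ = 3: one block (gm = 1), so the single block has size am = 3 → block sizes [3]

Assembling the blocks gives a Jordan form
J =
  [3, 1, 0]
  [0, 3, 1]
  [0, 0, 3]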